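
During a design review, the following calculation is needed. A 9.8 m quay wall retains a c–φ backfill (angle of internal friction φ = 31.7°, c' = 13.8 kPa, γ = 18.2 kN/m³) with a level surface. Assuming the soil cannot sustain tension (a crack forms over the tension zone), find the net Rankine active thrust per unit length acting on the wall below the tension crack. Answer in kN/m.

142 kN/m

K_a = 0.3111; √K_a = 0.5577.
Tension-crack depth z_c = 2c/(γ√K_a) = 2×13.8/(18.2×0.5577) = 2.719 m.
σ_a at base = K_a γ H − 2c√K_a = 0.3111×18.2×9.8 − 2×13.8×0.5577 = 40.09 kPa.
P_a = ½ × 40.09 × (H − z_c) = 0.5×40.09×7.081 = 141.9 kN/m.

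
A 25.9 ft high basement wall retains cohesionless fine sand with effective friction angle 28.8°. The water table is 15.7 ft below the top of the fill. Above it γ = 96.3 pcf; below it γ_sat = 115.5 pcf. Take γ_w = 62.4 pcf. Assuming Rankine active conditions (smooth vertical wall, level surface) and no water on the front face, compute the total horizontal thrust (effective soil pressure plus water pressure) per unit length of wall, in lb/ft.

K_a = tan²(45° − φ/2) = 0.3498.
γ' = 115.5 − 62.4 = 53.10 pcf. Depth below WT = 10.2 ft.
σ'_h at WT = K_a γ d_w = 528.8 psf; at base = 528.8 + K_a γ' × 10.2 = 718.2 psf.
P₁ (0–15.7 ft) = ½×528.8×15.7 = 4151. P₂ (15.7–25.9 ft) = ½(528.8+718.2)×10.2 = 6360.
P_w = ½ γ_w h₂² = 0.5×62.4×10.2² = 3246. Total = 4151+6360+3246 = 13760 lb/ft.

13800 lb/ft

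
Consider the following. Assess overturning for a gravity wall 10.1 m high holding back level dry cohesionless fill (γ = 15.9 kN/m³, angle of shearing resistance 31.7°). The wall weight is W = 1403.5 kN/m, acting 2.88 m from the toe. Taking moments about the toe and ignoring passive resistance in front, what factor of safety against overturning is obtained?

K_a = tan²(45° − 31.7°/2) = 0.3111.
P_a = ½K_aγH² = 0.5×0.3111×15.9×10.1² = 252.3 kN/m, acting at H/3 = 3.367 m above the base.
Overturning moment M_o = P_a × H/3 = 252.3 × 3.367 = 849.3.
Resisting moment M_r = W × 2.88 = 1403.5 × 2.88 = 4042.
FS_overturning = M_r/M_o = 4042/849.3 = 4.759.

4.76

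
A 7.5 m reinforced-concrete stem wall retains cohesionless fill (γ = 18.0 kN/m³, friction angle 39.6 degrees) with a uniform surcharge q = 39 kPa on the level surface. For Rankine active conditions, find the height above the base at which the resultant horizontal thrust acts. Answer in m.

K_a = 0.2214.
Triangular part P₁ = ½K_aγH² = 112.1 at H/3 = 2.500 m; rectangular part P₂ = K_a q H = 64.77 at H/2 = 3.750 m.
ȳ = (P₁·2.500 + P₂·3.750)/(P₁+P₂) = 2.958 m.

2.96 m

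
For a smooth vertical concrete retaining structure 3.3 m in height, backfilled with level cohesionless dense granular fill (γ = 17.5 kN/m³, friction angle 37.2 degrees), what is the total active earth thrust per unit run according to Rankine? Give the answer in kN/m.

K_a = tan²(45° − φ/2) = 0.2464.
P_a = ½ K_a γ H² = 0.5 × 0.2464 × 17.5 × 3.3² = 23.48 kN/m.

23.5 kN/m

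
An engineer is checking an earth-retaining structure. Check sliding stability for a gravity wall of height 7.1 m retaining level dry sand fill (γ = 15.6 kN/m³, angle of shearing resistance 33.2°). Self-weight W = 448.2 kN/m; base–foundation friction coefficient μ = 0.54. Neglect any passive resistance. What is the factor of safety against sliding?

2.11

K_a = tan²(45° − 33.2°/2) = 0.2924.
P_a = ½K_aγH² = 0.5×0.2924×15.6×7.1² = 115.0 kN/m, acting at H/3 = 2.367 m above the base.
FS_sliding = μW / P_a = 0.54×448.2 / 115.0 = 2.105.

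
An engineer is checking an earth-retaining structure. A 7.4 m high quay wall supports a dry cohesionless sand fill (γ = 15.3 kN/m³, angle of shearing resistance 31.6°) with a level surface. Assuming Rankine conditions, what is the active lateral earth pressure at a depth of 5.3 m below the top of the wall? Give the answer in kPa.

K_a = (1 − sin φ)/(1 + sin φ) = 0.3123.
σ_h = K_a γ z = 0.3123 × 15.3 × 5.3 = 25.33 kPa.

25.3 kPa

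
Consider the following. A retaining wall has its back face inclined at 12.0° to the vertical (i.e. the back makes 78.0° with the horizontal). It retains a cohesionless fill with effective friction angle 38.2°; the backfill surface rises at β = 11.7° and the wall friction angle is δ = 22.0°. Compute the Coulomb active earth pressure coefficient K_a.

0.358

K_a = sin²(α+φ) / [sin²α · sin(α−δ) · (1 + √{sin(φ+δ)sin(φ−β) / (sin(α−δ)sin(α+β))})²].
With α = 78.0°, φ = 38.2°, δ = 22.0°, β = 11.7°: K_a = 0.3582.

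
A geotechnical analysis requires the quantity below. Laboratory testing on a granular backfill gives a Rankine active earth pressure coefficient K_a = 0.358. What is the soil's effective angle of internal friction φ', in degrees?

28.2°

K_a = tan²(45° − φ/2) ⇒ 45° − φ/2 = arctan(√0.358) = 30.89°.
φ = 2(45° − 30.89°) = 28.21°.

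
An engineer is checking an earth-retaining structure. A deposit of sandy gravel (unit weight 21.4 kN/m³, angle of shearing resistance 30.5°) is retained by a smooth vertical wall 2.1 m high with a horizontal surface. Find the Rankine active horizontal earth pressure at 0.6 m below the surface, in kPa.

4.19 kPa

K_a = (1 − sin φ)/(1 + sin φ) = 0.3267.
σ_h = K_a γ z = 0.3267 × 21.4 × 0.6 = 4.194 kPa.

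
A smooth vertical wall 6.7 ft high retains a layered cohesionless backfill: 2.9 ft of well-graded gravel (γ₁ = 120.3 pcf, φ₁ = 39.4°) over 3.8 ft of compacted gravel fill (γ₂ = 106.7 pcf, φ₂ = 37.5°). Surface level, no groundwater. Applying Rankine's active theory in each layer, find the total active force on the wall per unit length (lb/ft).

K_a1 = tan²(45°−39.4°/2) = 0.2234; K_a2 = tan²(45°−37.5°/2) = 0.2432.
Layer 1: σ at base = K_a1 γ₁ h₁ = 77.95 psf; P₁ = ½×77.95×2.9 = 113.0.
Layer 2: σ_v at top = γ₁h₁ = 348.9; σ_h top = K_a2×348.9 = 84.84; σ_h base = K_a2×(348.9+106.7×3.8) = 183.4.
P₂ = ½(84.84+183.4)×3.8 = 509.8. Total P_a = 113.0+509.8 = 622.8 lb/ft.

623 lb/ft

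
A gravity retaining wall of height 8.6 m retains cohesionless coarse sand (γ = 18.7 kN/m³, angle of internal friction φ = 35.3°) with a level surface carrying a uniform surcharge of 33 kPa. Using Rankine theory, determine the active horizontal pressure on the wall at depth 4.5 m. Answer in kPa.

31.3 kPa

K_a = (1 − sin φ)/(1 + sin φ) = 0.2675.
σ_v = γz + q = 18.7 × 4.5 + 33 = 117.1 kPa.
σ_h = K_a σ_v = 0.2675 × 117.1 = 31.34 kPa.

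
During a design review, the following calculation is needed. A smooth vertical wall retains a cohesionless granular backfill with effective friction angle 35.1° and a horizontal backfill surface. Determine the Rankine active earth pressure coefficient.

K_a = (1 − sin φ)/(1 + sin φ) = (1 − sin 35.1°)/(1 + sin 35.1°) = 0.2698.

0.270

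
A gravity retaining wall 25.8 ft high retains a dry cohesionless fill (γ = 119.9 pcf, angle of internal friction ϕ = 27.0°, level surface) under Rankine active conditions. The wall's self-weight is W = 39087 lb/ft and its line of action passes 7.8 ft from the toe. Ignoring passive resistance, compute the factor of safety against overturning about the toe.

2.37

K_a = tan²(45° − 27.0°/2) = 0.3755.
P_a = ½K_aγH² = 0.5×0.3755×119.9×25.8² = 14990 lb/ft, acting at H/3 = 8.600 ft above the base.
Overturning moment M_o = P_a × H/3 = 14990 × 8.600 = 128900.
Resisting moment M_r = W × 7.8 = 39087 × 7.8 = 304900.
FS_overturning = M_r/M_o = 304900/128900 = 2.366.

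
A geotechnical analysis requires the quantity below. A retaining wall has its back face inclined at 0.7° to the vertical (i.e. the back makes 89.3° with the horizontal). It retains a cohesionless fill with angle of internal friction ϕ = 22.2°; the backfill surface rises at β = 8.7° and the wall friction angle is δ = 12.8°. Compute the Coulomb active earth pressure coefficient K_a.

0.472

K_a = sin²(α+φ) / [sin²α · sin(α−δ) · (1 + √{sin(φ+δ)sin(φ−β) / (sin(α−δ)sin(α+β))})²].
With α = 89.3°, φ = 22.2°, δ = 12.8°, β = 8.7°: K_a = 0.4724.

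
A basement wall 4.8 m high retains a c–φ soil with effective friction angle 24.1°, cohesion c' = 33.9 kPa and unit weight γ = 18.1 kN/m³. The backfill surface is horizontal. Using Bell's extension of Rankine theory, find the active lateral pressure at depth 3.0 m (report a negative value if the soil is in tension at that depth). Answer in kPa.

K_a = (1 − sin φ)/(1 + sin φ) = 0.4201.
σ_a = K_a γ z − 2c√K_a = 0.4201×18.1×3.0 − 2×33.9×0.6482 = -21.13 kPa.

-21.1 kPa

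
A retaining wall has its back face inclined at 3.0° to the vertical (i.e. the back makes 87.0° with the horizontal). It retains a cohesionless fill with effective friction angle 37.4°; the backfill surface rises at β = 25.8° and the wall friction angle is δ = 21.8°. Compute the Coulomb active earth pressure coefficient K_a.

0.356

K_a = sin²(α+φ) / [sin²α · sin(α−δ) · (1 + √{sin(φ+δ)sin(φ−β) / (sin(α−δ)sin(α+β))})²].
With α = 87.0°, φ = 37.4°, δ = 21.8°, β = 25.8°: K_a = 0.3556.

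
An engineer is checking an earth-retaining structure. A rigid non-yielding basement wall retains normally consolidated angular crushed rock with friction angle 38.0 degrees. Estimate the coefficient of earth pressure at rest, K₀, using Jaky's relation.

K₀ = 1 − sin φ' = 1 − sin 38.0° = 0.3843.

0.384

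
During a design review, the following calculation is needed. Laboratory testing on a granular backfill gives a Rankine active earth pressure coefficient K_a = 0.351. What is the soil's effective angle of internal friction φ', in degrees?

28.7°

K_a = tan²(45° − φ/2) ⇒ 45° − φ/2 = arctan(√0.351) = 30.64°.
φ = 2(45° − 30.64°) = 28.71°.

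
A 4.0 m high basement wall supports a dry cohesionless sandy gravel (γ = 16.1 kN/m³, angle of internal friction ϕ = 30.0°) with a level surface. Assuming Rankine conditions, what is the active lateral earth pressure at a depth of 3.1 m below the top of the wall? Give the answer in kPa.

16.6 kPa

K_a = (1 − sin φ)/(1 + sin φ) = 0.3333.
σ_h = K_a γ z = 0.3333 × 16.1 × 3.1 = 16.64 kPa.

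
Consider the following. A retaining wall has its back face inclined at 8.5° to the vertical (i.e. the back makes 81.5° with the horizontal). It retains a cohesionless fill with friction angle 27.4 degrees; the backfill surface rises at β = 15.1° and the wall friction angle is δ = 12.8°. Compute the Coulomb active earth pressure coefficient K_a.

0.512

K_a = sin²(α+φ) / [sin²α · sin(α−δ) · (1 + √{sin(φ+δ)sin(φ−β) / (sin(α−δ)sin(α+β))})²].
With α = 81.5°, φ = 27.4°, δ = 12.8°, β = 15.1°: K_a = 0.5117.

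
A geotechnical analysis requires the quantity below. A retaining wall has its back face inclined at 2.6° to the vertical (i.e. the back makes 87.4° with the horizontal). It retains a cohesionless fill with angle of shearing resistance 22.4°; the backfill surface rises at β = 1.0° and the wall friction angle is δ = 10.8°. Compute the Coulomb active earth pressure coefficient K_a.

0.432

K_a = sin²(α+φ) / [sin²α · sin(α−δ) · (1 + √{sin(φ+δ)sin(φ−β) / (sin(α−δ)sin(α+β))})²].
With α = 87.4°, φ = 22.4°, δ = 10.8°, β = 1.0°: K_a = 0.4318.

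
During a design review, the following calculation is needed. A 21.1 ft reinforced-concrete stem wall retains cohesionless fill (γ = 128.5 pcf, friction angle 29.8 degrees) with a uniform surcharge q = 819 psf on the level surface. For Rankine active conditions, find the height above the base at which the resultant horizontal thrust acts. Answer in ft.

8.36 ft

K_a = 0.3360.
Triangular part P₁ = ½K_aγH² = 9612 at H/3 = 7.033 ft; rectangular part P₂ = K_a q H = 5807 at H/2 = 10.55 ft.
ȳ = (P₁·7.033 + P₂·10.55)/(P₁+P₂) = 8.358 ft.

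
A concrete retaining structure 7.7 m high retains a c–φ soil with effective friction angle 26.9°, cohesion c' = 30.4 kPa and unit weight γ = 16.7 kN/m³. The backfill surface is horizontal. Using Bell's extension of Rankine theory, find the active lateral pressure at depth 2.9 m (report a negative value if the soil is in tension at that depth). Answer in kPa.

K_a = (1 − sin φ)/(1 + sin φ) = 0.3770.
σ_a = K_a γ z − 2c√K_a = 0.3770×16.7×2.9 − 2×30.4×0.6140 = -19.07 kPa.

-19.1 kPa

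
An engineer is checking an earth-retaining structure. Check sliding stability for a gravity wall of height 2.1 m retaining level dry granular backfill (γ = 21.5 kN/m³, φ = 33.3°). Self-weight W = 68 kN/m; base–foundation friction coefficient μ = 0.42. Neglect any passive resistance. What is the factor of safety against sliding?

K_a = tan²(45° − 33.3°/2) = 0.2911.
P_a = ½K_aγH² = 0.5×0.2911×21.5×2.1² = 13.80 kN/m, acting at H/3 = 0.7000 m above the base.
FS_sliding = μW / P_a = 0.42×68 / 13.80 = 2.069.

2.07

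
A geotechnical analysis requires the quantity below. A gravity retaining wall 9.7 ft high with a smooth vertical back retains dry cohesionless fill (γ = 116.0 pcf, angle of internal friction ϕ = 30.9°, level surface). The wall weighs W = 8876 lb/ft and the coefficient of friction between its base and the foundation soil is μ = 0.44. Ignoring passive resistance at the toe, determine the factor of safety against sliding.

2.23

K_a = tan²(45° − 30.9°/2) = 0.3214.
P_a = ½K_aγH² = 0.5×0.3214×116.0×9.7² = 1754 lb/ft, acting at H/3 = 3.233 ft above the base.
FS_sliding = μW / P_a = 0.44×8876 / 1754 = 2.227.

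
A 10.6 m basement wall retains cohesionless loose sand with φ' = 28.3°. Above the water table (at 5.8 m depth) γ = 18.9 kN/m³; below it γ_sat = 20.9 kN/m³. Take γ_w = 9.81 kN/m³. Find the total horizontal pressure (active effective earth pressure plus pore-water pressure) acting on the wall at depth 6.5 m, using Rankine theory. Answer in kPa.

48.7 kPa

K_a = (1 − sin φ)/(1 + sin φ) = 0.3568.
γ' = 20.9 − 9.81 = 11.09 kN/m³.
Effective vertical stress at 6.5 m: σ'_v = 18.9×5.8 + 11.09×0.700 = 117.4 kPa.
σ'_h = K_a σ'_v = 0.3568 × 117.4 = 41.88 kPa; u = γ_w × 0.700 = 6.867 kPa.
Total σ_h = 41.88 + 6.867 = 48.75 kPa.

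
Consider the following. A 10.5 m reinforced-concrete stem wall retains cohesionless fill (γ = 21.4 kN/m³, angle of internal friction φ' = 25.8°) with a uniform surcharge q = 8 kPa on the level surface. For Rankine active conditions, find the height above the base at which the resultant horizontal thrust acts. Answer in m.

K_a = 0.3935.
Triangular part P₁ = ½K_aγH² = 464.2 at H/3 = 3.500 m; rectangular part P₂ = K_a q H = 33.05 at H/2 = 5.250 m.
ȳ = (P₁·3.500 + P₂·5.250)/(P₁+P₂) = 3.616 m.

3.62 m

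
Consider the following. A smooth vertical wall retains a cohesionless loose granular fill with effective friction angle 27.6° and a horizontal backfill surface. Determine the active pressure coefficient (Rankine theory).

K_a = (1 − sin φ)/(1 + sin φ) = (1 − sin 27.6°)/(1 + sin 27.6°) = 0.3668.

0.367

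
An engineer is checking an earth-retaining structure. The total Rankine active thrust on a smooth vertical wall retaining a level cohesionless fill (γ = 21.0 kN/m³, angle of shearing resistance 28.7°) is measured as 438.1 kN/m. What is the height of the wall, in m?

K_a = 0.3511. P_a = ½ K_a γ H² ⇒ H = √(2P_a/(K_a γ)).
H = √(2×438.1/(0.3511×21.0)) = 10.90 m.

10.9 m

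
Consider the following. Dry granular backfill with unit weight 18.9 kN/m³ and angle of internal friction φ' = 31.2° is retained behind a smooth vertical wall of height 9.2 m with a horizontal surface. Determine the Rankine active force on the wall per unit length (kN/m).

K_a = tan²(45° − φ/2) = 0.3175.
P_a = ½ K_a γ H² = 0.5 × 0.3175 × 18.9 × 9.2² = 254.0 kN/m.

254 kN/m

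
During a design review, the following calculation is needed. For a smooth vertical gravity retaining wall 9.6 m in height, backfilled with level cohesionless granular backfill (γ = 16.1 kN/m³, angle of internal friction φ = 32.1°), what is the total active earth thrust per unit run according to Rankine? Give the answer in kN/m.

227 kN/m

K_a = tan²(45° − φ/2) = 0.3060.
P_a = ½ K_a γ H² = 0.5 × 0.3060 × 16.1 × 9.6² = 227.0 kN/m.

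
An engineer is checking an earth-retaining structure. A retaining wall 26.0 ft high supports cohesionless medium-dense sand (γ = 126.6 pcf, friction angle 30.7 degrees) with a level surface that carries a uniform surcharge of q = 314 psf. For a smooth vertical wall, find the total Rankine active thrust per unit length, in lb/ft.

16500 lb/ft

K_a = tan²(45° − φ/2) = 0.3240.
Soil triangle: ½ K_a γ H² = 0.5×0.3240×126.6×26.0² = 13870 lb/ft.
Surcharge rectangle: K_a q H = 0.3240×314×26.0 = 2645 lb/ft.
Total = 13870 + 2645 = 16510 lb/ft.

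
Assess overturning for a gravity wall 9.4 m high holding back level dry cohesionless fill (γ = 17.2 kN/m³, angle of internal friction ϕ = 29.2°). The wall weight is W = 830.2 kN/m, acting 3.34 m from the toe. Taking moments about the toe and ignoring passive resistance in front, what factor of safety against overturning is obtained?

3.38

K_a = tan²(45° − 29.2°/2) = 0.3442.
P_a = ½K_aγH² = 0.5×0.3442×17.2×9.4² = 261.6 kN/m, acting at H/3 = 3.133 m above the base.
Overturning moment M_o = P_a × H/3 = 261.6 × 3.133 = 819.6.
Resisting moment M_r = W × 3.34 = 830.2 × 3.34 = 2773.
FS_overturning = M_r/M_o = 2773/819.6 = 3.383.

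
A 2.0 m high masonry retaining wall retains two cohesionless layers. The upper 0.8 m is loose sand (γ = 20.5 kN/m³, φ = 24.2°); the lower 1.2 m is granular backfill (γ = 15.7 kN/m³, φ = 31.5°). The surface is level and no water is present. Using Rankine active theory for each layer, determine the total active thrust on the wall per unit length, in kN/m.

K_a1 = tan²(45°−24.2°/2) = 0.4185; K_a2 = tan²(45°−31.5°/2) = 0.3136.
Layer 1: σ at base = K_a1 γ₁ h₁ = 6.864 kPa; P₁ = ½×6.864×0.8 = 2.745.
Layer 2: σ_v at top = γ₁h₁ = 16.40; σ_h top = K_a2×16.40 = 5.144; σ_h base = K_a2×(16.40+15.7×1.2) = 11.05.
P₂ = ½(5.144+11.05)×1.2 = 9.718. Total P_a = 2.745+9.718 = 12.46 kN/m.

12.5 kN/m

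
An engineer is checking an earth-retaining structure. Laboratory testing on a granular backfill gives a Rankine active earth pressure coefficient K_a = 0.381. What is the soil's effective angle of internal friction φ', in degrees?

26.6°

K_a = tan²(45° − φ/2) ⇒ 45° − φ/2 = arctan(√0.381) = 31.69°.
φ = 2(45° − 31.69°) = 26.63°.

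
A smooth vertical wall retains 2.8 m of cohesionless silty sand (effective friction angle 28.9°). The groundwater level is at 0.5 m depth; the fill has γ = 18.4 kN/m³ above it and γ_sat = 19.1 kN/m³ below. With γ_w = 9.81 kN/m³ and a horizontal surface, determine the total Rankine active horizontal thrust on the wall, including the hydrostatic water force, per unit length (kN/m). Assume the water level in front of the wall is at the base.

K_a = tan²(45° − φ/2) = 0.3484.
γ' = 19.1 − 9.81 = 9.290 kN/m³. Depth below WT = 2.3 m.
σ'_h at WT = K_a γ d_w = 3.205 kPa; at base = 3.205 + K_a γ' × 2.3 = 10.65 kPa.
P₁ (0–0.5 m) = ½×3.205×0.5 = 0.8012. P₂ (0.5–2.8 m) = ½(3.205+10.65)×2.3 = 15.93.
P_w = ½ γ_w h₂² = 0.5×9.81×2.3² = 25.95. Total = 0.8012+15.93+25.95 = 42.68 kN/m.

42.7 kN/m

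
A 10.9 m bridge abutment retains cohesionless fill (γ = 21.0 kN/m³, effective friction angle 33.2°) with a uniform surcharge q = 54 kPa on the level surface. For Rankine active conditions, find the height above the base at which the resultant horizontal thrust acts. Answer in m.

4.22 m

K_a = 0.2924.
Triangular part P₁ = ½K_aγH² = 364.7 at H/3 = 3.633 m; rectangular part P₂ = K_a q H = 172.1 at H/2 = 5.450 m.
ȳ = (P₁·3.633 + P₂·5.450)/(P₁+P₂) = 4.216 m.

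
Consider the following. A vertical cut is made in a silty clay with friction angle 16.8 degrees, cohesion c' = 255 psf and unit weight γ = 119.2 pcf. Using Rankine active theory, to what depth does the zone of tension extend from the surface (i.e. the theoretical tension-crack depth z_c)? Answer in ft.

K_a = tan²(45° − 16.8°/2) = 0.5516; √K_a = 0.7427.
The active pressure is zero where K_a γ z = 2c√K_a, so z_c = 2c/(γ√K_a) = 2×255/(119.2×0.7427) = 5.761 ft.

5.76 ft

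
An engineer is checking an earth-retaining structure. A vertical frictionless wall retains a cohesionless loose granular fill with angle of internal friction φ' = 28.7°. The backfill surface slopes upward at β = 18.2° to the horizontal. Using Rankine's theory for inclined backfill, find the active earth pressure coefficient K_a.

K_a = cos β · (cos β − √(cos²β − cos²φ)) / (cos β + √(cos²β − cos²φ)).
cos β = 0.9500, cos φ = 0.8771, √(cos²β − cos²φ) = 0.3648.
K_a = 0.9500 × (0.9500 − 0.3648)/(0.9500 + 0.3648) = 0.4228.

0.423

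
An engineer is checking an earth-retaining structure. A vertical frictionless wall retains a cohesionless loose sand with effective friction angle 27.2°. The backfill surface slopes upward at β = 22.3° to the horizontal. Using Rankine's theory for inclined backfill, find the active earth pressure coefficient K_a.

0.526

K_a = cos β · (cos β − √(cos²β − cos²φ)) / (cos β + √(cos²β − cos²φ)).
cos β = 0.9252, cos φ = 0.8894, √(cos²β − cos²φ) = 0.2549.
K_a = 0.9252 × (0.9252 − 0.2549)/(0.9252 + 0.2549) = 0.5256.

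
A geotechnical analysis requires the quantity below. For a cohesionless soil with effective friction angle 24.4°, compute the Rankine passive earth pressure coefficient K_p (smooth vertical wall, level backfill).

2.41

K_p = (1 + sin φ)/(1 − sin φ) = tan²(45° + 24.4°/2) = 2.408.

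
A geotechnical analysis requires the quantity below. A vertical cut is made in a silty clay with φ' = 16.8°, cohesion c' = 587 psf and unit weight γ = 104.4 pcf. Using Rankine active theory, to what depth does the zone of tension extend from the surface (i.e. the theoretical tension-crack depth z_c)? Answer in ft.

15.1 ft

K_a = tan²(45° − 16.8°/2) = 0.5516; √K_a = 0.7427.
The active pressure is zero where K_a γ z = 2c√K_a, so z_c = 2c/(γ√K_a) = 2×587/(104.4×0.7427) = 15.14 ft.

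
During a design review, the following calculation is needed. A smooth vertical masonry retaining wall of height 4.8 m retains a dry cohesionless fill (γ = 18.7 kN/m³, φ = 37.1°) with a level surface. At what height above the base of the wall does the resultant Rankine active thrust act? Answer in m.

K_a = 0.2475.
The pressure distribution is triangular, so the resultant acts at H/3 above the base = 4.8/3 = 1.600 m.

1.60 m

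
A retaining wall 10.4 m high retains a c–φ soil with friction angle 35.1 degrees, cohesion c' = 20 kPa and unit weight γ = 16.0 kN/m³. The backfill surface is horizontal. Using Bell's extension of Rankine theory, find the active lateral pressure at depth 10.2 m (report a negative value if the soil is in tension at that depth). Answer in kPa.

K_a = (1 − sin φ)/(1 + sin φ) = 0.2698.
σ_a = K_a γ z − 2c√K_a = 0.2698×16.0×10.2 − 2×20×0.5195 = 23.26 kPa.

23.3 kPa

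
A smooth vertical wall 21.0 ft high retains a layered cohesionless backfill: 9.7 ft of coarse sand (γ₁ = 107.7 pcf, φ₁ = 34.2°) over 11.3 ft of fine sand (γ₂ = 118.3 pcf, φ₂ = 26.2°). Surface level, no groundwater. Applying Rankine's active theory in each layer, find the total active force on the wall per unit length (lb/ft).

K_a1 = tan²(45°−34.2°/2) = 0.2803; K_a2 = tan²(45°−26.2°/2) = 0.3874.
Layer 1: σ at base = K_a1 γ₁ h₁ = 292.9 psf; P₁ = ½×292.9×9.7 = 1420.
Layer 2: σ_v at top = γ₁h₁ = 1045; σ_h top = K_a2×1045 = 404.8; σ_h base = K_a2×(1045+118.3×11.3) = 922.7.
P₂ = ½(404.8+922.7)×11.3 = 7500. Total P_a = 1420+7500 = 8920 lb/ft.

8920 lb/ft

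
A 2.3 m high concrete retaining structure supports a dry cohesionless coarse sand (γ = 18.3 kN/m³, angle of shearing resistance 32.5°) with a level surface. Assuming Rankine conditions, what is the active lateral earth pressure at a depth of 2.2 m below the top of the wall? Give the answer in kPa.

12.1 kPa

K_a = (1 − sin φ)/(1 + sin φ) = 0.3010.
σ_h = K_a γ z = 0.3010 × 18.3 × 2.2 = 12.12 kPa.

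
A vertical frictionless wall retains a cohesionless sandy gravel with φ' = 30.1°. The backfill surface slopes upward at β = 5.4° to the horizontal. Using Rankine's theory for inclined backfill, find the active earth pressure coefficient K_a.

0.336

K_a = cos β · (cos β − √(cos²β − cos²φ)) / (cos β + √(cos²β − cos²φ)).
cos β = 0.9956, cos φ = 0.8652, √(cos²β − cos²φ) = 0.4926.
K_a = 0.9956 × (0.9956 − 0.4926)/(0.9956 + 0.4926) = 0.3365.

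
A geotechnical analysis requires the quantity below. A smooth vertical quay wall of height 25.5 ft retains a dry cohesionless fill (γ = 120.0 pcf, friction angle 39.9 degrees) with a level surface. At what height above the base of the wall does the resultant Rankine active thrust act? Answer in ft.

8.50 ft

K_a = 0.2184.
The pressure distribution is triangular, so the resultant acts at H/3 above the base = 25.5/3 = 8.500 ft.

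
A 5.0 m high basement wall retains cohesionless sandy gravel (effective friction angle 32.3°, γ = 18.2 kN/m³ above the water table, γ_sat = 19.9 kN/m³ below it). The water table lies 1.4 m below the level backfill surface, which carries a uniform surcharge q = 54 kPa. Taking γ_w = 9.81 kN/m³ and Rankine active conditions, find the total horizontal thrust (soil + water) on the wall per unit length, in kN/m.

199 kN/m

K_a = tan²(45° − φ/2) = 0.3035.
γ' = 19.9 − 9.81 = 10.09 kN/m³. h₂ = H − d_w = 3.6 m.
σ'_h: at surface K_a·q = 16.39; at WT K_a(q+γd_w) = 24.12; at base K_a(q+γd_w+γ'h₂) = 35.14 kPa.
P₁ = ½(16.39+24.12)×1.4 = 28.36; P₂ = ½(24.12+35.14)×3.6 = 106.7; P_w = ½γ_w h₂² = 63.57.
Total = 28.36+106.7+63.57 = 198.6 kN/m.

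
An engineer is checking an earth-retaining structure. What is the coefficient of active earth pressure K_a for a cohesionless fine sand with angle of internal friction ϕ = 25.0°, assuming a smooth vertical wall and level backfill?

0.406

K_a = tan²(45° − φ/2) = tan²(32.50°) = 0.4059.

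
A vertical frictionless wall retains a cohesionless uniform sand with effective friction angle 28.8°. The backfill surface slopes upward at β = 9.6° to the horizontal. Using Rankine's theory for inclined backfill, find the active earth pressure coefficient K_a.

0.366

K_a = cos β · (cos β − √(cos²β − cos²φ)) / (cos β + √(cos²β − cos²φ)).
cos β = 0.9860, cos φ = 0.8763, √(cos²β − cos²φ) = 0.4520.
K_a = 0.9860 × (0.9860 − 0.4520)/(0.9860 + 0.4520) = 0.3662.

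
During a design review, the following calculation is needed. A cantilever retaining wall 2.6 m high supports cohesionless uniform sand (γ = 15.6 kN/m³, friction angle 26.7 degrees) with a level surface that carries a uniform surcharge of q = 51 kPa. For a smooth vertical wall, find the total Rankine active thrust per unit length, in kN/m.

70.4 kN/m

K_a = tan²(45° − φ/2) = 0.3800.
Soil triangle: ½ K_a γ H² = 0.5×0.3800×15.6×2.6² = 20.03 kN/m.
Surcharge rectangle: K_a q H = 0.3800×51×2.6 = 50.38 kN/m.
Total = 20.03 + 50.38 = 70.42 kN/m.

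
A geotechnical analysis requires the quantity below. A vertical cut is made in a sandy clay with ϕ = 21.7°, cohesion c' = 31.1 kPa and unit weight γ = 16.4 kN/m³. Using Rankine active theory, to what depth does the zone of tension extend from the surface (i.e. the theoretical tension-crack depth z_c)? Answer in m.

K_a = tan²(45° − 21.7°/2) = 0.4601; √K_a = 0.6783.
The active pressure is zero where K_a γ z = 2c√K_a, so z_c = 2c/(γ√K_a) = 2×31.1/(16.4×0.6783) = 5.591 m.

5.59 m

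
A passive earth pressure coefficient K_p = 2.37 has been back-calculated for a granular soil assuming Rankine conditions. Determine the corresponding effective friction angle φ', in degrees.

24.0°

K_p = (1+sin φ)/(1−sin φ) ⇒ sin φ = (K_p − 1)/(K_p + 1) = 0.4065.
φ = arcsin(0.4065) = 23.99°.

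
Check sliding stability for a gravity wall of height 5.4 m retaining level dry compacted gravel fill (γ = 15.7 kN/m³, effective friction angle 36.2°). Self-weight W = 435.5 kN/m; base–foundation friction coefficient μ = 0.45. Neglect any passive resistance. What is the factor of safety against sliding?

K_a = tan²(45° − 36.2°/2) = 0.2574.
P_a = ½K_aγH² = 0.5×0.2574×15.7×5.4² = 58.92 kN/m, acting at H/3 = 1.800 m above the base.
FS_sliding = μW / P_a = 0.45×435.5 / 58.92 = 3.326.

3.33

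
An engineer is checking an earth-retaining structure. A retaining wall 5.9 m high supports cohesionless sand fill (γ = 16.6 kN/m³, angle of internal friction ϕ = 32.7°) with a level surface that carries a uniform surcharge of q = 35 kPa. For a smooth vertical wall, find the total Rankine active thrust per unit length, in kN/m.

K_a = tan²(45° − φ/2) = 0.2985.
Soil triangle: ½ K_a γ H² = 0.5×0.2985×16.6×5.9² = 86.24 kN/m.
Surcharge rectangle: K_a q H = 0.2985×35×5.9 = 61.64 kN/m.
Total = 86.24 + 61.64 = 147.9 kN/m.

148 kN/m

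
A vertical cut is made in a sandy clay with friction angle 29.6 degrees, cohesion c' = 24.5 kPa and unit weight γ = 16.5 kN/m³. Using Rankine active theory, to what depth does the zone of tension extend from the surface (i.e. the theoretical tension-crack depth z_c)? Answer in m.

K_a = tan²(45° − 29.6°/2) = 0.3387; √K_a = 0.5820.
The active pressure is zero where K_a γ z = 2c√K_a, so z_c = 2c/(γ√K_a) = 2×24.5/(16.5×0.5820) = 5.102 m.

5.10 m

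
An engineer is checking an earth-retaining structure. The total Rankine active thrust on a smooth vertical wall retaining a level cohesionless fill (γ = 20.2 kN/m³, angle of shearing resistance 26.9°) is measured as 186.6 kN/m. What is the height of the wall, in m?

7.00 m

K_a = 0.3770. P_a = ½ K_a γ H² ⇒ H = √(2P_a/(K_a γ)).
H = √(2×186.6/(0.3770×20.2)) = 7.000 m.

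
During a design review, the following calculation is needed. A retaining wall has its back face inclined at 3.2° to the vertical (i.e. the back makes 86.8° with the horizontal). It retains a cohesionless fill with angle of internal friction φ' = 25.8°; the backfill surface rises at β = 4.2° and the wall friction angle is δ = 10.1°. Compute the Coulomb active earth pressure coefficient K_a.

K_a = sin²(α+φ) / [sin²α · sin(α−δ) · (1 + √{sin(φ+δ)sin(φ−β) / (sin(α−δ)sin(α+β))})²].
With α = 86.8°, φ = 25.8°, δ = 10.1°, β = 4.2°: K_a = 0.4060.

0.406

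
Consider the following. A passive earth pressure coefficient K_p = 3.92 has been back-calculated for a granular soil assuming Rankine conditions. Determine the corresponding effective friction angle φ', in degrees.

36.4°

K_p = (1+sin φ)/(1−sin φ) ⇒ sin φ = (K_p − 1)/(K_p + 1) = 0.5935.
φ = arcsin(0.5935) = 36.41°.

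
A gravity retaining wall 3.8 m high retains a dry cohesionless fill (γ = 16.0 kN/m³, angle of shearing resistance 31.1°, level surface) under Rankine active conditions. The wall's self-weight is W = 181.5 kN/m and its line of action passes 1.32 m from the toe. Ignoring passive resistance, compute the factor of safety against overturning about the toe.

K_a = tan²(45° − 31.1°/2) = 0.3188.
P_a = ½K_aγH² = 0.5×0.3188×16.0×3.8² = 36.83 kN/m, acting at H/3 = 1.267 m above the base.
Overturning moment M_o = P_a × H/3 = 36.83 × 1.267 = 46.65.
Resisting moment M_r = W × 1.32 = 181.5 × 1.32 = 239.6.
FS_overturning = M_r/M_o = 239.6/46.65 = 5.136.

5.14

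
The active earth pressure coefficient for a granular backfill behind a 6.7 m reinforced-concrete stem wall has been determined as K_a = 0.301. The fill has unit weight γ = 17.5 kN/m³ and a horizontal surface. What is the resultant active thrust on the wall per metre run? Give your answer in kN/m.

118 kN/m

P = ½ K_a γ H² = 0.5 × 0.301 × 17.5 × 6.7² = 118.2 kN/m.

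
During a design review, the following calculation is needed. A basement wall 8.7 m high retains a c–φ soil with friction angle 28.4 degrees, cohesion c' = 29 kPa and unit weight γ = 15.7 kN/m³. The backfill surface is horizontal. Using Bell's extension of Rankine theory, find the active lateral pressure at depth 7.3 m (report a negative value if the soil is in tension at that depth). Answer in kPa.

6.15 kPa

K_a = (1 − sin φ)/(1 + sin φ) = 0.3554.
σ_a = K_a γ z − 2c√K_a = 0.3554×15.7×7.3 − 2×29×0.5961 = 6.153 kPa.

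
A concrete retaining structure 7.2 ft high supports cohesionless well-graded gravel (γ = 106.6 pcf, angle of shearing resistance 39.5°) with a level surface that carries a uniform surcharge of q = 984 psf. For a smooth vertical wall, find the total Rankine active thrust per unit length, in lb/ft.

K_a = tan²(45° − φ/2) = 0.2224.
Soil triangle: ½ K_a γ H² = 0.5×0.2224×106.6×7.2² = 614.6 lb/ft.
Surcharge rectangle: K_a q H = 0.2224×984×7.2 = 1576 lb/ft.
Total = 614.6 + 1576 = 2191 lb/ft.

2190 lb/ft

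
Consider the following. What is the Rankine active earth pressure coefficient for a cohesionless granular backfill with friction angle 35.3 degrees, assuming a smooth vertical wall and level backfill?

K_a = (1 − sin φ)/(1 + sin φ) = (1 − sin 35.3°)/(1 + sin 35.3°) = 0.2675.

0.268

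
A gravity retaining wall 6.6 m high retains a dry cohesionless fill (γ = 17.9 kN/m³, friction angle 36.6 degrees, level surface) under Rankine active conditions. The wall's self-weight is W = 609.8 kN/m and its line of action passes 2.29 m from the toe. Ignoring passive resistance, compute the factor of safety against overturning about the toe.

6.44

K_a = tan²(45° − 36.6°/2) = 0.2530.
P_a = ½K_aγH² = 0.5×0.2530×17.9×6.6² = 98.62 kN/m, acting at H/3 = 2.200 m above the base.
Overturning moment M_o = P_a × H/3 = 98.62 × 2.200 = 217.0.
Resisting moment M_r = W × 2.29 = 609.8 × 2.29 = 1396.
FS_overturning = M_r/M_o = 1396/217.0 = 6.436.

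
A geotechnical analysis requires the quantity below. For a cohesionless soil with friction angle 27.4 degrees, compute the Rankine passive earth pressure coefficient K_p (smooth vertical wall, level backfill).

2.71

K_p = (1 + sin φ)/(1 − sin φ) = tan²(45° + 27.4°/2) = 2.705.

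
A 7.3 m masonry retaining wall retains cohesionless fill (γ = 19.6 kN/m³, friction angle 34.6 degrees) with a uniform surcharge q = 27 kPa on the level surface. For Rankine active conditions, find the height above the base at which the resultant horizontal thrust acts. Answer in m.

K_a = 0.2756.
Triangular part P₁ = ½K_aγH² = 143.9 at H/3 = 2.433 m; rectangular part P₂ = K_a q H = 54.33 at H/2 = 3.650 m.
ȳ = (P₁·2.433 + P₂·3.650)/(P₁+P₂) = 2.767 m.

2.77 m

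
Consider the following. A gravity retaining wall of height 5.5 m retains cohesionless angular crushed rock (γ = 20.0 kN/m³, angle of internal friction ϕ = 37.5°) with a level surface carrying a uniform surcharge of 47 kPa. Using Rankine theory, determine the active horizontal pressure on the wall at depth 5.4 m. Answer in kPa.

37.7 kPa

K_a = (1 − sin φ)/(1 + sin φ) = 0.2432.
σ_v = γz + q = 20.0 × 5.4 + 47 = 155.0 kPa.
σ_h = K_a σ_v = 0.2432 × 155.0 = 37.69 kPa.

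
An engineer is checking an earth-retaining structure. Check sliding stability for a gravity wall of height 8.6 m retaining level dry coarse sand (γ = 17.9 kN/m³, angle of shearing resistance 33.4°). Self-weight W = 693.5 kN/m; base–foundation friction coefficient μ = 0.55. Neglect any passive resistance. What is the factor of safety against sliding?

1.99

K_a = tan²(45° − 33.4°/2) = 0.2899.
P_a = ½K_aγH² = 0.5×0.2899×17.9×8.6² = 191.9 kN/m, acting at H/3 = 2.867 m above the base.
FS_sliding = μW / P_a = 0.55×693.5 / 191.9 = 1.988.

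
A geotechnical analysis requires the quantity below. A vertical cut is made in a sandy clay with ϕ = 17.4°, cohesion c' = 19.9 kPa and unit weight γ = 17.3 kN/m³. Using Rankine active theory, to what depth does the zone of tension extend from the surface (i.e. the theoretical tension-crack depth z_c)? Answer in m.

K_a = tan²(45° − 17.4°/2) = 0.5396; √K_a = 0.7346.
The active pressure is zero where K_a γ z = 2c√K_a, so z_c = 2c/(γ√K_a) = 2×19.9/(17.3×0.7346) = 3.132 m.

3.13 m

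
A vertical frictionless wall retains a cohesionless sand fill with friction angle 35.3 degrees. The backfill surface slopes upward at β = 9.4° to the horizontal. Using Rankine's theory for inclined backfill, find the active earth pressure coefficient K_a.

K_a = cos β · (cos β − √(cos²β − cos²φ)) / (cos β + √(cos²β − cos²φ)).
cos β = 0.9866, cos φ = 0.8161, √(cos²β − cos²φ) = 0.5543.
K_a = 0.9866 × (0.9866 − 0.5543)/(0.9866 + 0.5543) = 0.2768.

0.277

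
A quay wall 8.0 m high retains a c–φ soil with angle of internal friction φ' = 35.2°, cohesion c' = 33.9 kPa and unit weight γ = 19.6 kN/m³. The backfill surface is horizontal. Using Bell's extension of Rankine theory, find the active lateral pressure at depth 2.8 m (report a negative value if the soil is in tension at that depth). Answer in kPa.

-20.4 kPa

K_a = (1 − sin φ)/(1 + sin φ) = 0.2687.
σ_a = K_a γ z − 2c√K_a = 0.2687×19.6×2.8 − 2×33.9×0.5184 = -20.40 kPa.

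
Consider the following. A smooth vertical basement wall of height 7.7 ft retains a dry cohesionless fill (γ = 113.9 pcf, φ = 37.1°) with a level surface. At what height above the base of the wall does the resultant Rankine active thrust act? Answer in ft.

2.57 ft

K_a = 0.2475.
The pressure distribution is triangular, so the resultant acts at H/3 above the base = 7.7/3 = 2.567 ft.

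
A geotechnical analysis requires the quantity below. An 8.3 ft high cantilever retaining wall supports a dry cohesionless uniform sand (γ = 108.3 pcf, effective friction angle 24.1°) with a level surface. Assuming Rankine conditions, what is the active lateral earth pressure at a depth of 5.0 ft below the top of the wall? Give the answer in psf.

227 psf

K_a = (1 − sin φ)/(1 + sin φ) = 0.4201.
σ_h = K_a γ z = 0.4201 × 108.3 × 5.0 = 227.5 psf.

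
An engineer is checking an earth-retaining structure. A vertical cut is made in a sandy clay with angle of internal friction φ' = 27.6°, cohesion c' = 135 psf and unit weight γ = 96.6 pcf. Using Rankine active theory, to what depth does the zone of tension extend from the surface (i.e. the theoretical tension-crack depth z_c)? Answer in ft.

K_a = tan²(45° − 27.6°/2) = 0.3668; √K_a = 0.6056.
The active pressure is zero where K_a γ z = 2c√K_a, so z_c = 2c/(γ√K_a) = 2×135/(96.6×0.6056) = 4.615 ft.

4.62 ft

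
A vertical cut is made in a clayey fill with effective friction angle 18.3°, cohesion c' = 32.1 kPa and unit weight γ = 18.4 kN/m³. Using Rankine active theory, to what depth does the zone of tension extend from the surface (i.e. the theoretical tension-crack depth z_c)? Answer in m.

4.83 m

K_a = tan²(45° − 18.3°/2) = 0.5221; √K_a = 0.7226.
The active pressure is zero where K_a γ z = 2c√K_a, so z_c = 2c/(γ√K_a) = 2×32.1/(18.4×0.7226) = 4.829 m.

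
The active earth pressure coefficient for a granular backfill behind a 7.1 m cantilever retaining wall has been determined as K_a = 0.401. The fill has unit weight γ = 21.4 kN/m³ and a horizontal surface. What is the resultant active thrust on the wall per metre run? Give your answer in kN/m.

P = ½ K_a γ H² = 0.5 × 0.401 × 21.4 × 7.1² = 216.3 kN/m.

216 kN/m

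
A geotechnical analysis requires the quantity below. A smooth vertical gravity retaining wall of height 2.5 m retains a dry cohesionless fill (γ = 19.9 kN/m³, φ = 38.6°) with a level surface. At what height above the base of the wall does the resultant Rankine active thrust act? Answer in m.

K_a = 0.2316.
The pressure distribution is triangular, so the resultant acts at H/3 above the base = 2.5/3 = 0.8333 m.

0.833 m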